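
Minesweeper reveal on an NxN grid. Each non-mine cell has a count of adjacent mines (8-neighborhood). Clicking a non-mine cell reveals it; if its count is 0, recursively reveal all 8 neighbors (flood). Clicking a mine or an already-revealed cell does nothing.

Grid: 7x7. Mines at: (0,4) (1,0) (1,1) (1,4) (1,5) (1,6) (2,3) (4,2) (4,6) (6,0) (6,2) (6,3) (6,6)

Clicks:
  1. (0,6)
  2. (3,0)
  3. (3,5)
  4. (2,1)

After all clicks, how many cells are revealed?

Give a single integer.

Answer: 10

Derivation:
Click 1 (0,6) count=2: revealed 1 new [(0,6)] -> total=1
Click 2 (3,0) count=0: revealed 8 new [(2,0) (2,1) (3,0) (3,1) (4,0) (4,1) (5,0) (5,1)] -> total=9
Click 3 (3,5) count=1: revealed 1 new [(3,5)] -> total=10
Click 4 (2,1) count=2: revealed 0 new [(none)] -> total=10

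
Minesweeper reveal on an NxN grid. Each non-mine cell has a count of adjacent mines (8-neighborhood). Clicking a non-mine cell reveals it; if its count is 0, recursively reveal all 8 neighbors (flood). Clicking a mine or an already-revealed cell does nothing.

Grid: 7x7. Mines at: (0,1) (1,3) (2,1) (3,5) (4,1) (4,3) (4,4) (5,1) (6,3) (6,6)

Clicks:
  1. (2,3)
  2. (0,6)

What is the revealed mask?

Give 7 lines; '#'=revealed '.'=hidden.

Answer: ....###
....###
...####
.......
.......
.......
.......

Derivation:
Click 1 (2,3) count=1: revealed 1 new [(2,3)] -> total=1
Click 2 (0,6) count=0: revealed 9 new [(0,4) (0,5) (0,6) (1,4) (1,5) (1,6) (2,4) (2,5) (2,6)] -> total=10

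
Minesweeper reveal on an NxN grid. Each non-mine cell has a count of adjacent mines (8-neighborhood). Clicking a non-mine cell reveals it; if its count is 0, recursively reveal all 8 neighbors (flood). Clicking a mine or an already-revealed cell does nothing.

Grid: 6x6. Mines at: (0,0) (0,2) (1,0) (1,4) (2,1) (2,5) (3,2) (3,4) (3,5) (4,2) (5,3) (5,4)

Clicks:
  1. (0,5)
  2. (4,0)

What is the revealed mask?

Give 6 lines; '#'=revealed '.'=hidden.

Answer: .....#
......
......
##....
##....
##....

Derivation:
Click 1 (0,5) count=1: revealed 1 new [(0,5)] -> total=1
Click 2 (4,0) count=0: revealed 6 new [(3,0) (3,1) (4,0) (4,1) (5,0) (5,1)] -> total=7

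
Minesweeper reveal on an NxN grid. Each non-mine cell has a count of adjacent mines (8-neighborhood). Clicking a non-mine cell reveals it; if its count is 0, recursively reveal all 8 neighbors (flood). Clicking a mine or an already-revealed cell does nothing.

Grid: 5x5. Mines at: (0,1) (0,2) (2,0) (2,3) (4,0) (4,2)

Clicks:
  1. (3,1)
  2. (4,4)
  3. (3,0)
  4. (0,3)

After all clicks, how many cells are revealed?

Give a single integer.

Answer: 7

Derivation:
Click 1 (3,1) count=3: revealed 1 new [(3,1)] -> total=1
Click 2 (4,4) count=0: revealed 4 new [(3,3) (3,4) (4,3) (4,4)] -> total=5
Click 3 (3,0) count=2: revealed 1 new [(3,0)] -> total=6
Click 4 (0,3) count=1: revealed 1 new [(0,3)] -> total=7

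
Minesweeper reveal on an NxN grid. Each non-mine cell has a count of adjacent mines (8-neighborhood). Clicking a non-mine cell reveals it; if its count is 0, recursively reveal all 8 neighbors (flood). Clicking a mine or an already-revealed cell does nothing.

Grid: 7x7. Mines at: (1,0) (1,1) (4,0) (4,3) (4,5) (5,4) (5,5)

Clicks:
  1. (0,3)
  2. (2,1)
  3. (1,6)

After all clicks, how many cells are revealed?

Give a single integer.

Answer: 21

Derivation:
Click 1 (0,3) count=0: revealed 20 new [(0,2) (0,3) (0,4) (0,5) (0,6) (1,2) (1,3) (1,4) (1,5) (1,6) (2,2) (2,3) (2,4) (2,5) (2,6) (3,2) (3,3) (3,4) (3,5) (3,6)] -> total=20
Click 2 (2,1) count=2: revealed 1 new [(2,1)] -> total=21
Click 3 (1,6) count=0: revealed 0 new [(none)] -> total=21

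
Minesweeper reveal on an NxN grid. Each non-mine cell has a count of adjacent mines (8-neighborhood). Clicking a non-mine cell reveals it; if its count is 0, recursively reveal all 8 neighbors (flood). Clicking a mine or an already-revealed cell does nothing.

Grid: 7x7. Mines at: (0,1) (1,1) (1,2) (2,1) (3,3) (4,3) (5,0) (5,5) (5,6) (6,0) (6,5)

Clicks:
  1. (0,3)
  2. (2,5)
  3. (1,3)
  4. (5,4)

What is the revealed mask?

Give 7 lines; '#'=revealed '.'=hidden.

Click 1 (0,3) count=1: revealed 1 new [(0,3)] -> total=1
Click 2 (2,5) count=0: revealed 17 new [(0,4) (0,5) (0,6) (1,3) (1,4) (1,5) (1,6) (2,3) (2,4) (2,5) (2,6) (3,4) (3,5) (3,6) (4,4) (4,5) (4,6)] -> total=18
Click 3 (1,3) count=1: revealed 0 new [(none)] -> total=18
Click 4 (5,4) count=3: revealed 1 new [(5,4)] -> total=19

Answer: ...####
...####
...####
....###
....###
....#..
.......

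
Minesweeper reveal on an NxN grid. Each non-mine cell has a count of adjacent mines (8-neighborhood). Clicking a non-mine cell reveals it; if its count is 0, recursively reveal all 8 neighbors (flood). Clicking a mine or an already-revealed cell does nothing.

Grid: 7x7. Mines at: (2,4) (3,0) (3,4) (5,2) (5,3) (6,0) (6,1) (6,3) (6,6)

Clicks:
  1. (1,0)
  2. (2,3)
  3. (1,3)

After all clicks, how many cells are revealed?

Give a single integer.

Click 1 (1,0) count=0: revealed 32 new [(0,0) (0,1) (0,2) (0,3) (0,4) (0,5) (0,6) (1,0) (1,1) (1,2) (1,3) (1,4) (1,5) (1,6) (2,0) (2,1) (2,2) (2,3) (2,5) (2,6) (3,1) (3,2) (3,3) (3,5) (3,6) (4,1) (4,2) (4,3) (4,5) (4,6) (5,5) (5,6)] -> total=32
Click 2 (2,3) count=2: revealed 0 new [(none)] -> total=32
Click 3 (1,3) count=1: revealed 0 new [(none)] -> total=32

Answer: 32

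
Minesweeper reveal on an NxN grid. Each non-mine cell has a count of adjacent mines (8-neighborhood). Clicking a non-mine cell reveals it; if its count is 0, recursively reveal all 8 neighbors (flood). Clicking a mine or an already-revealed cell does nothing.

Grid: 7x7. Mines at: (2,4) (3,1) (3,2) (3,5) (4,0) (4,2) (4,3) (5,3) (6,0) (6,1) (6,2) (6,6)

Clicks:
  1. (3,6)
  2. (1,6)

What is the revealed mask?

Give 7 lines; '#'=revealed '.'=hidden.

Click 1 (3,6) count=1: revealed 1 new [(3,6)] -> total=1
Click 2 (1,6) count=0: revealed 20 new [(0,0) (0,1) (0,2) (0,3) (0,4) (0,5) (0,6) (1,0) (1,1) (1,2) (1,3) (1,4) (1,5) (1,6) (2,0) (2,1) (2,2) (2,3) (2,5) (2,6)] -> total=21

Answer: #######
#######
####.##
......#
.......
.......
.......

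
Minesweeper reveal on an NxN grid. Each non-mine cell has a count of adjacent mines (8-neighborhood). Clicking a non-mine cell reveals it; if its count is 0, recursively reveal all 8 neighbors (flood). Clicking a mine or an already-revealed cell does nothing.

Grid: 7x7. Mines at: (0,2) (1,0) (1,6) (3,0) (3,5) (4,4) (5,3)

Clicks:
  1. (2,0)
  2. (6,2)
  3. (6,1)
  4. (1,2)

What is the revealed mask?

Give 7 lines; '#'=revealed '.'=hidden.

Click 1 (2,0) count=2: revealed 1 new [(2,0)] -> total=1
Click 2 (6,2) count=1: revealed 1 new [(6,2)] -> total=2
Click 3 (6,1) count=0: revealed 8 new [(4,0) (4,1) (4,2) (5,0) (5,1) (5,2) (6,0) (6,1)] -> total=10
Click 4 (1,2) count=1: revealed 1 new [(1,2)] -> total=11

Answer: .......
..#....
#......
.......
###....
###....
###....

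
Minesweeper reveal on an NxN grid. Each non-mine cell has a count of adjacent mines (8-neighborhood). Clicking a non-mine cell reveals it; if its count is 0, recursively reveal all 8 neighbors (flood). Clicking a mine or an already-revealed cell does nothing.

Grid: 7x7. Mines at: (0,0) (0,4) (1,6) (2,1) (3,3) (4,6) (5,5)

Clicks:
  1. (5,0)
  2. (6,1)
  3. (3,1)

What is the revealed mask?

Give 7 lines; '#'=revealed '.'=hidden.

Answer: .......
.......
.......
###....
#####..
#####..
#####..

Derivation:
Click 1 (5,0) count=0: revealed 18 new [(3,0) (3,1) (3,2) (4,0) (4,1) (4,2) (4,3) (4,4) (5,0) (5,1) (5,2) (5,3) (5,4) (6,0) (6,1) (6,2) (6,3) (6,4)] -> total=18
Click 2 (6,1) count=0: revealed 0 new [(none)] -> total=18
Click 3 (3,1) count=1: revealed 0 new [(none)] -> total=18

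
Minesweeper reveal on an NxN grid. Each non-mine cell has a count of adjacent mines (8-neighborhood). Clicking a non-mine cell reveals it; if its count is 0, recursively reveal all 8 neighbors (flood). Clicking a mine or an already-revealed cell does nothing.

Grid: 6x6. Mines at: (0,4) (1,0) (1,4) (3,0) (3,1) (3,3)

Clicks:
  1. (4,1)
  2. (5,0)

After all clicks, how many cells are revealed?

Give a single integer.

Answer: 16

Derivation:
Click 1 (4,1) count=2: revealed 1 new [(4,1)] -> total=1
Click 2 (5,0) count=0: revealed 15 new [(2,4) (2,5) (3,4) (3,5) (4,0) (4,2) (4,3) (4,4) (4,5) (5,0) (5,1) (5,2) (5,3) (5,4) (5,5)] -> total=16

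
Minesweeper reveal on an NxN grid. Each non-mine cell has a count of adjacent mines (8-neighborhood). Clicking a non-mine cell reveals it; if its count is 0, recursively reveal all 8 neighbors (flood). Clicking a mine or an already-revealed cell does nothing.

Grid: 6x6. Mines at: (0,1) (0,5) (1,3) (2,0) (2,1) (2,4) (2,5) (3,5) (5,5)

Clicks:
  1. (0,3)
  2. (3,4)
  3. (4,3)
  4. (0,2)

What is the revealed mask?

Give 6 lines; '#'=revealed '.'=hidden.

Answer: ..##..
......
......
#####.
#####.
#####.

Derivation:
Click 1 (0,3) count=1: revealed 1 new [(0,3)] -> total=1
Click 2 (3,4) count=3: revealed 1 new [(3,4)] -> total=2
Click 3 (4,3) count=0: revealed 14 new [(3,0) (3,1) (3,2) (3,3) (4,0) (4,1) (4,2) (4,3) (4,4) (5,0) (5,1) (5,2) (5,3) (5,4)] -> total=16
Click 4 (0,2) count=2: revealed 1 new [(0,2)] -> total=17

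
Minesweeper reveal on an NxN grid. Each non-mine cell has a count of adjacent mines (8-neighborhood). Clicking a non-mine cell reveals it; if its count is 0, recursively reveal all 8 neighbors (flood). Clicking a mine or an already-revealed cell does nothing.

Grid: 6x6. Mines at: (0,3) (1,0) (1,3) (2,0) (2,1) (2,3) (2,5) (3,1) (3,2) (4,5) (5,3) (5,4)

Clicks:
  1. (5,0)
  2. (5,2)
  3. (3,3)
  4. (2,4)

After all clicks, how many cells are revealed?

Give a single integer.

Click 1 (5,0) count=0: revealed 6 new [(4,0) (4,1) (4,2) (5,0) (5,1) (5,2)] -> total=6
Click 2 (5,2) count=1: revealed 0 new [(none)] -> total=6
Click 3 (3,3) count=2: revealed 1 new [(3,3)] -> total=7
Click 4 (2,4) count=3: revealed 1 new [(2,4)] -> total=8

Answer: 8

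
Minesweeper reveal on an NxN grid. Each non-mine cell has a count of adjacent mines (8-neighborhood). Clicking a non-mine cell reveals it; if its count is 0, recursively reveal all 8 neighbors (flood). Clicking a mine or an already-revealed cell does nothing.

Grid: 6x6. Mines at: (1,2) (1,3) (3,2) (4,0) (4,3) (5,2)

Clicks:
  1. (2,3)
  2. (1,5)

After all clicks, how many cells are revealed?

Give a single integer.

Click 1 (2,3) count=3: revealed 1 new [(2,3)] -> total=1
Click 2 (1,5) count=0: revealed 12 new [(0,4) (0,5) (1,4) (1,5) (2,4) (2,5) (3,4) (3,5) (4,4) (4,5) (5,4) (5,5)] -> total=13

Answer: 13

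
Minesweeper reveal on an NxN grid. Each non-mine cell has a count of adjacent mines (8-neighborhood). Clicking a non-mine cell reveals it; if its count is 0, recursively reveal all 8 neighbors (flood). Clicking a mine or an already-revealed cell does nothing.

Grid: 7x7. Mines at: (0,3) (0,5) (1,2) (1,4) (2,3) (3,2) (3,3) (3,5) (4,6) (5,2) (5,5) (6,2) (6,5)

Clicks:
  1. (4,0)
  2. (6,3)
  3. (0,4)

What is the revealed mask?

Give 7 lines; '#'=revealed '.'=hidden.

Answer: ##..#..
##.....
##.....
##.....
##.....
##.....
##.#...

Derivation:
Click 1 (4,0) count=0: revealed 14 new [(0,0) (0,1) (1,0) (1,1) (2,0) (2,1) (3,0) (3,1) (4,0) (4,1) (5,0) (5,1) (6,0) (6,1)] -> total=14
Click 2 (6,3) count=2: revealed 1 new [(6,3)] -> total=15
Click 3 (0,4) count=3: revealed 1 new [(0,4)] -> total=16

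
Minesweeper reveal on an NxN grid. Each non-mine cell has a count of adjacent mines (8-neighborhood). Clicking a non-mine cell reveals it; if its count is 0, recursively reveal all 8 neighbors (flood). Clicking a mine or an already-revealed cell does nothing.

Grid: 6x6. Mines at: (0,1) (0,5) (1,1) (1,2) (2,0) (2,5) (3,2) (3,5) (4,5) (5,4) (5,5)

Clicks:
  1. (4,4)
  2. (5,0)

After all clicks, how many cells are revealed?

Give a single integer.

Click 1 (4,4) count=4: revealed 1 new [(4,4)] -> total=1
Click 2 (5,0) count=0: revealed 10 new [(3,0) (3,1) (4,0) (4,1) (4,2) (4,3) (5,0) (5,1) (5,2) (5,3)] -> total=11

Answer: 11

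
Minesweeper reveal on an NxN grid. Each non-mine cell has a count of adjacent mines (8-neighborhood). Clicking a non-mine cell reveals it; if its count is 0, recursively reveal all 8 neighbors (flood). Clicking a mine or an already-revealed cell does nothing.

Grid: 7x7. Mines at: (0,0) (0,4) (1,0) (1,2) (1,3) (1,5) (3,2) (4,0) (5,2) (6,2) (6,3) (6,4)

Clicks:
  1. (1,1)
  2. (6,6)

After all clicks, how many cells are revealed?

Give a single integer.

Answer: 19

Derivation:
Click 1 (1,1) count=3: revealed 1 new [(1,1)] -> total=1
Click 2 (6,6) count=0: revealed 18 new [(2,3) (2,4) (2,5) (2,6) (3,3) (3,4) (3,5) (3,6) (4,3) (4,4) (4,5) (4,6) (5,3) (5,4) (5,5) (5,6) (6,5) (6,6)] -> total=19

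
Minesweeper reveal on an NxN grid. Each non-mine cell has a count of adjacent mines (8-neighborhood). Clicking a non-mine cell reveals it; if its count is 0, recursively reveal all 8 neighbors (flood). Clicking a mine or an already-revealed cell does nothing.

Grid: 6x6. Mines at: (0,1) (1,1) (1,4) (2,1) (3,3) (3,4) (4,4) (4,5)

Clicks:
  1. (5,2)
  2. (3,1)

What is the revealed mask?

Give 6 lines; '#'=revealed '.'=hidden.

Answer: ......
......
......
###...
####..
####..

Derivation:
Click 1 (5,2) count=0: revealed 11 new [(3,0) (3,1) (3,2) (4,0) (4,1) (4,2) (4,3) (5,0) (5,1) (5,2) (5,3)] -> total=11
Click 2 (3,1) count=1: revealed 0 new [(none)] -> total=11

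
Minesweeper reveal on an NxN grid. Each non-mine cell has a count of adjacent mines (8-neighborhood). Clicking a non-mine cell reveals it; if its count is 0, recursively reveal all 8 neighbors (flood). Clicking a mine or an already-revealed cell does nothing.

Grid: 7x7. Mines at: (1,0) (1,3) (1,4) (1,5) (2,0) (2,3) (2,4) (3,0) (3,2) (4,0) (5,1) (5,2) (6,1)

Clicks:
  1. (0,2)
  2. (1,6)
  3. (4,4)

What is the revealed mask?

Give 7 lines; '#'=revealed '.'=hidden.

Answer: ..#....
......#
.....##
...####
...####
...####
...####

Derivation:
Click 1 (0,2) count=1: revealed 1 new [(0,2)] -> total=1
Click 2 (1,6) count=1: revealed 1 new [(1,6)] -> total=2
Click 3 (4,4) count=0: revealed 18 new [(2,5) (2,6) (3,3) (3,4) (3,5) (3,6) (4,3) (4,4) (4,5) (4,6) (5,3) (5,4) (5,5) (5,6) (6,3) (6,4) (6,5) (6,6)] -> total=20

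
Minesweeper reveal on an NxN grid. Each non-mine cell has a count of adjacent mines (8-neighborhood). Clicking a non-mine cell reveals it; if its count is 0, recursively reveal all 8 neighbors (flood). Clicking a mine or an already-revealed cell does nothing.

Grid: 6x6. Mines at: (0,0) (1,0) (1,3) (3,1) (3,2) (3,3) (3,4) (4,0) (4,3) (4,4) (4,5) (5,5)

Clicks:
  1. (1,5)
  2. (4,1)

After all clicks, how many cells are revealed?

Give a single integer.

Click 1 (1,5) count=0: revealed 6 new [(0,4) (0,5) (1,4) (1,5) (2,4) (2,5)] -> total=6
Click 2 (4,1) count=3: revealed 1 new [(4,1)] -> total=7

Answer: 7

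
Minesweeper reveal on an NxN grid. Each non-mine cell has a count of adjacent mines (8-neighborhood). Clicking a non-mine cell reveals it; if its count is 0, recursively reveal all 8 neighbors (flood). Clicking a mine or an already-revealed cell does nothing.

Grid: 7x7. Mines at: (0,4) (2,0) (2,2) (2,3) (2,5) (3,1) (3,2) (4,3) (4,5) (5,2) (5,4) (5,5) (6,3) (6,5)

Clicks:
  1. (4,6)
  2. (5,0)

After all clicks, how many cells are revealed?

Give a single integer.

Click 1 (4,6) count=2: revealed 1 new [(4,6)] -> total=1
Click 2 (5,0) count=0: revealed 6 new [(4,0) (4,1) (5,0) (5,1) (6,0) (6,1)] -> total=7

Answer: 7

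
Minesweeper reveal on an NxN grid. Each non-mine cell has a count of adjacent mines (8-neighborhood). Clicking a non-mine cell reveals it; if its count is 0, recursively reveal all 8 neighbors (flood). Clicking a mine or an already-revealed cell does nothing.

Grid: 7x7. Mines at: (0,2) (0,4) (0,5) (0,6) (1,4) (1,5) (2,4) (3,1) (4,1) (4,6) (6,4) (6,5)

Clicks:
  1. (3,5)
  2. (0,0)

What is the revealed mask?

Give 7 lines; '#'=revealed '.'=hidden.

Answer: ##.....
##.....
##.....
.....#.
.......
.......
.......

Derivation:
Click 1 (3,5) count=2: revealed 1 new [(3,5)] -> total=1
Click 2 (0,0) count=0: revealed 6 new [(0,0) (0,1) (1,0) (1,1) (2,0) (2,1)] -> total=7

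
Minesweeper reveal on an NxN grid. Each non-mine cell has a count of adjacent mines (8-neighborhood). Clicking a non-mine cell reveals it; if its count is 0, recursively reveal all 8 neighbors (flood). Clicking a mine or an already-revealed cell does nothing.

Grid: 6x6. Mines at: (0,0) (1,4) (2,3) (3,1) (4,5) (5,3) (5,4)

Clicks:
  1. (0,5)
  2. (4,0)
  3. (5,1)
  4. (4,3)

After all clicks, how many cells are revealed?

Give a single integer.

Click 1 (0,5) count=1: revealed 1 new [(0,5)] -> total=1
Click 2 (4,0) count=1: revealed 1 new [(4,0)] -> total=2
Click 3 (5,1) count=0: revealed 5 new [(4,1) (4,2) (5,0) (5,1) (5,2)] -> total=7
Click 4 (4,3) count=2: revealed 1 new [(4,3)] -> total=8

Answer: 8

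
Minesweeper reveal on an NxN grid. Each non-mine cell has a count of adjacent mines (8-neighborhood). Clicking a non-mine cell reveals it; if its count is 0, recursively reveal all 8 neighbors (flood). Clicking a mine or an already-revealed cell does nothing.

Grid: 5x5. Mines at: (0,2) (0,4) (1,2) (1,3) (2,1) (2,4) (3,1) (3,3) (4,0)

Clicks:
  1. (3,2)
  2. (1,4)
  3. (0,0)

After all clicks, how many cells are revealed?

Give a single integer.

Click 1 (3,2) count=3: revealed 1 new [(3,2)] -> total=1
Click 2 (1,4) count=3: revealed 1 new [(1,4)] -> total=2
Click 3 (0,0) count=0: revealed 4 new [(0,0) (0,1) (1,0) (1,1)] -> total=6

Answer: 6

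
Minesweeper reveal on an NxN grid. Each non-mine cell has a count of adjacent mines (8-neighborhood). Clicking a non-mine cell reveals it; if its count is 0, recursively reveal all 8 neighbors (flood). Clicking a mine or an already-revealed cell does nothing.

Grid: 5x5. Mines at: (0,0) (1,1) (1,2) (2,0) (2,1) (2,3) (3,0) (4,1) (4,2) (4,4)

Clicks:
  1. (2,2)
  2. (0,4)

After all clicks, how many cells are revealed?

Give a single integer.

Answer: 5

Derivation:
Click 1 (2,2) count=4: revealed 1 new [(2,2)] -> total=1
Click 2 (0,4) count=0: revealed 4 new [(0,3) (0,4) (1,3) (1,4)] -> total=5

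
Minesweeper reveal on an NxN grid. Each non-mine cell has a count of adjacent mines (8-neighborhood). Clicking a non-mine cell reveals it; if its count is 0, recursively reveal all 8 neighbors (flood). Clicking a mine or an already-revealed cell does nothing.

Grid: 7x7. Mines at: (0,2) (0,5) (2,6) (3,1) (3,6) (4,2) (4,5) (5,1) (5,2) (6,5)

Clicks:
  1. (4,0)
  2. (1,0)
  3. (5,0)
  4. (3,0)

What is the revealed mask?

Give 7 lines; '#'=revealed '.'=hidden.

Click 1 (4,0) count=2: revealed 1 new [(4,0)] -> total=1
Click 2 (1,0) count=0: revealed 6 new [(0,0) (0,1) (1,0) (1,1) (2,0) (2,1)] -> total=7
Click 3 (5,0) count=1: revealed 1 new [(5,0)] -> total=8
Click 4 (3,0) count=1: revealed 1 new [(3,0)] -> total=9

Answer: ##.....
##.....
##.....
#......
#......
#......
.......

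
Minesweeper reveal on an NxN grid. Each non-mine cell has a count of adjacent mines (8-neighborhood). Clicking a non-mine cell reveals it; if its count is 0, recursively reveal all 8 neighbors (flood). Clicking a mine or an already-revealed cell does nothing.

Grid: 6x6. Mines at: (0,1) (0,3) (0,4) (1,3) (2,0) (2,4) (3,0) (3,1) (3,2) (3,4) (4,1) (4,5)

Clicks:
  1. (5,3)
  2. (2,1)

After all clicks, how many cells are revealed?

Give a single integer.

Click 1 (5,3) count=0: revealed 6 new [(4,2) (4,3) (4,4) (5,2) (5,3) (5,4)] -> total=6
Click 2 (2,1) count=4: revealed 1 new [(2,1)] -> total=7

Answer: 7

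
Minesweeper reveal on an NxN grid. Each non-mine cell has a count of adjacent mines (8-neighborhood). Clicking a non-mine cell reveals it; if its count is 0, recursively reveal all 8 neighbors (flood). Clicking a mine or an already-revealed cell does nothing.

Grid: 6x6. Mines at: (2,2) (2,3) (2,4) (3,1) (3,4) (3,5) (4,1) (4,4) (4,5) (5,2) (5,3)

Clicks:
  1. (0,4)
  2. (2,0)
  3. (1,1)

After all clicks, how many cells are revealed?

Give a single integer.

Click 1 (0,4) count=0: revealed 14 new [(0,0) (0,1) (0,2) (0,3) (0,4) (0,5) (1,0) (1,1) (1,2) (1,3) (1,4) (1,5) (2,0) (2,1)] -> total=14
Click 2 (2,0) count=1: revealed 0 new [(none)] -> total=14
Click 3 (1,1) count=1: revealed 0 new [(none)] -> total=14

Answer: 14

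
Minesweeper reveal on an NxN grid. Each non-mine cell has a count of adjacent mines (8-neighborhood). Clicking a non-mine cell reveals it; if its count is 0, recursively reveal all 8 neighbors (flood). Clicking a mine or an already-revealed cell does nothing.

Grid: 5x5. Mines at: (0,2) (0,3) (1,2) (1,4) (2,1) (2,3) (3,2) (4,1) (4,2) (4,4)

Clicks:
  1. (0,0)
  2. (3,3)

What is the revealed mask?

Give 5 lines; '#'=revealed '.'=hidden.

Answer: ##...
##...
.....
...#.
.....

Derivation:
Click 1 (0,0) count=0: revealed 4 new [(0,0) (0,1) (1,0) (1,1)] -> total=4
Click 2 (3,3) count=4: revealed 1 new [(3,3)] -> total=5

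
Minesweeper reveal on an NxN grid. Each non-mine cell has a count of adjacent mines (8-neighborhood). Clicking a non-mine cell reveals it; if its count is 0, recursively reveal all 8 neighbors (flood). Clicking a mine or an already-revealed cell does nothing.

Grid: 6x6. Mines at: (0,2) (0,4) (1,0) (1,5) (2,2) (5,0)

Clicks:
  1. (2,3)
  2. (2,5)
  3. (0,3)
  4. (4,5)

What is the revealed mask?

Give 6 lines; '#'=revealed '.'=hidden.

Click 1 (2,3) count=1: revealed 1 new [(2,3)] -> total=1
Click 2 (2,5) count=1: revealed 1 new [(2,5)] -> total=2
Click 3 (0,3) count=2: revealed 1 new [(0,3)] -> total=3
Click 4 (4,5) count=0: revealed 16 new [(2,4) (3,1) (3,2) (3,3) (3,4) (3,5) (4,1) (4,2) (4,3) (4,4) (4,5) (5,1) (5,2) (5,3) (5,4) (5,5)] -> total=19

Answer: ...#..
......
...###
.#####
.#####
.#####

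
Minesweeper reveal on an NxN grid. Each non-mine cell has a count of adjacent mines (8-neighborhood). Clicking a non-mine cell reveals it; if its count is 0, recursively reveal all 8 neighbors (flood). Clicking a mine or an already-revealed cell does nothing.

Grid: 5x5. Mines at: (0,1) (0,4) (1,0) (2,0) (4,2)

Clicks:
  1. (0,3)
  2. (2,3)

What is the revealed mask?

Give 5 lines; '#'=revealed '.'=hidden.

Answer: ...#.
.####
.####
.####
...##

Derivation:
Click 1 (0,3) count=1: revealed 1 new [(0,3)] -> total=1
Click 2 (2,3) count=0: revealed 14 new [(1,1) (1,2) (1,3) (1,4) (2,1) (2,2) (2,3) (2,4) (3,1) (3,2) (3,3) (3,4) (4,3) (4,4)] -> total=15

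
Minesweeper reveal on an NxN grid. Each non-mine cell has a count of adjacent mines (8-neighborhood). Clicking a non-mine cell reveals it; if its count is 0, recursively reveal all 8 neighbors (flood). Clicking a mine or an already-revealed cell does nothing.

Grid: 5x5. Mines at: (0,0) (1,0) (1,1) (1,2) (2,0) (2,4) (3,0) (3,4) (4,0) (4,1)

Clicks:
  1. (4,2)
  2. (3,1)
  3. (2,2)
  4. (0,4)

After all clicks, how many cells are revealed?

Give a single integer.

Answer: 7

Derivation:
Click 1 (4,2) count=1: revealed 1 new [(4,2)] -> total=1
Click 2 (3,1) count=4: revealed 1 new [(3,1)] -> total=2
Click 3 (2,2) count=2: revealed 1 new [(2,2)] -> total=3
Click 4 (0,4) count=0: revealed 4 new [(0,3) (0,4) (1,3) (1,4)] -> total=7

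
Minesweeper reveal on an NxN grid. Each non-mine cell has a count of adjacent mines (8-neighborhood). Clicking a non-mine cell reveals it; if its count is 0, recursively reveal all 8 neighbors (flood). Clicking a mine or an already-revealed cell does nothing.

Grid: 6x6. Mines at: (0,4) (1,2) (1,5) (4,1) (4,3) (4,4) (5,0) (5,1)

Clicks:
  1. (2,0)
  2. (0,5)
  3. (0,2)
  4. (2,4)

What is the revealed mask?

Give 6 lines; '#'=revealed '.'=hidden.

Answer: ###..#
##....
##..#.
##....
......
......

Derivation:
Click 1 (2,0) count=0: revealed 8 new [(0,0) (0,1) (1,0) (1,1) (2,0) (2,1) (3,0) (3,1)] -> total=8
Click 2 (0,5) count=2: revealed 1 new [(0,5)] -> total=9
Click 3 (0,2) count=1: revealed 1 new [(0,2)] -> total=10
Click 4 (2,4) count=1: revealed 1 new [(2,4)] -> total=11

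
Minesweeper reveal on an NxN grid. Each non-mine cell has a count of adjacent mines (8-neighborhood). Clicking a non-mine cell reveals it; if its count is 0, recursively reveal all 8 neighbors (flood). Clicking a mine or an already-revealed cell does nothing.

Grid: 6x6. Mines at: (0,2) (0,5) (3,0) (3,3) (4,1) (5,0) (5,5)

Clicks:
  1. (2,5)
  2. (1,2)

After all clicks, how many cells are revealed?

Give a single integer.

Answer: 9

Derivation:
Click 1 (2,5) count=0: revealed 8 new [(1,4) (1,5) (2,4) (2,5) (3,4) (3,5) (4,4) (4,5)] -> total=8
Click 2 (1,2) count=1: revealed 1 new [(1,2)] -> total=9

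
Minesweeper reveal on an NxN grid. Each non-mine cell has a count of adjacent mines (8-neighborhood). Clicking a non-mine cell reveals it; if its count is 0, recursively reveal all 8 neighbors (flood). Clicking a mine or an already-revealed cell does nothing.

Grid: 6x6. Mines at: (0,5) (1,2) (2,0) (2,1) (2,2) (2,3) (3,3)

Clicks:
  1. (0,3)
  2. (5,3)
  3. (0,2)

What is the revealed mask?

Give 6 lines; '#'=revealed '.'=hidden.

Answer: ..##..
....##
....##
###.##
######
######

Derivation:
Click 1 (0,3) count=1: revealed 1 new [(0,3)] -> total=1
Click 2 (5,3) count=0: revealed 21 new [(1,4) (1,5) (2,4) (2,5) (3,0) (3,1) (3,2) (3,4) (3,5) (4,0) (4,1) (4,2) (4,3) (4,4) (4,5) (5,0) (5,1) (5,2) (5,3) (5,4) (5,5)] -> total=22
Click 3 (0,2) count=1: revealed 1 new [(0,2)] -> total=23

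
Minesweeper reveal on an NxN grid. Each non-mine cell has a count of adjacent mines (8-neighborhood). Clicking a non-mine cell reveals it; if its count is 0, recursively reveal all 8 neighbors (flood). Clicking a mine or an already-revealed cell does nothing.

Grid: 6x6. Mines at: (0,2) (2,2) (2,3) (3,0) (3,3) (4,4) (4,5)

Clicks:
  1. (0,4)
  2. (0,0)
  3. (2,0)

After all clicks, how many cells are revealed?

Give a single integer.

Click 1 (0,4) count=0: revealed 10 new [(0,3) (0,4) (0,5) (1,3) (1,4) (1,5) (2,4) (2,5) (3,4) (3,5)] -> total=10
Click 2 (0,0) count=0: revealed 6 new [(0,0) (0,1) (1,0) (1,1) (2,0) (2,1)] -> total=16
Click 3 (2,0) count=1: revealed 0 new [(none)] -> total=16

Answer: 16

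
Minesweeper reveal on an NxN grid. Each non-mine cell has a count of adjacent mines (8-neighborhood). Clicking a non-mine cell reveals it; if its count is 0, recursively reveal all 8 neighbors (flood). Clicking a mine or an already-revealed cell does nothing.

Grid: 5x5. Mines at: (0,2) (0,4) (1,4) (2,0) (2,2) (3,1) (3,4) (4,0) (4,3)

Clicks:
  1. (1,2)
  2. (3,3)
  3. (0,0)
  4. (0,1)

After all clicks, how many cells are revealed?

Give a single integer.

Click 1 (1,2) count=2: revealed 1 new [(1,2)] -> total=1
Click 2 (3,3) count=3: revealed 1 new [(3,3)] -> total=2
Click 3 (0,0) count=0: revealed 4 new [(0,0) (0,1) (1,0) (1,1)] -> total=6
Click 4 (0,1) count=1: revealed 0 new [(none)] -> total=6

Answer: 6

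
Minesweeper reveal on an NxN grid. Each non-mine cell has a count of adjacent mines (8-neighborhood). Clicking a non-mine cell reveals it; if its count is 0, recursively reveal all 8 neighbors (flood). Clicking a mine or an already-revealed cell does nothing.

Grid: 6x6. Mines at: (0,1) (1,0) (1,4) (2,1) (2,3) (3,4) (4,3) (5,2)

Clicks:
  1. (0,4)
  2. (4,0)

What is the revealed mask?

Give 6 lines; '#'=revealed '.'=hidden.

Answer: ....#.
......
......
##....
##....
##....

Derivation:
Click 1 (0,4) count=1: revealed 1 new [(0,4)] -> total=1
Click 2 (4,0) count=0: revealed 6 new [(3,0) (3,1) (4,0) (4,1) (5,0) (5,1)] -> total=7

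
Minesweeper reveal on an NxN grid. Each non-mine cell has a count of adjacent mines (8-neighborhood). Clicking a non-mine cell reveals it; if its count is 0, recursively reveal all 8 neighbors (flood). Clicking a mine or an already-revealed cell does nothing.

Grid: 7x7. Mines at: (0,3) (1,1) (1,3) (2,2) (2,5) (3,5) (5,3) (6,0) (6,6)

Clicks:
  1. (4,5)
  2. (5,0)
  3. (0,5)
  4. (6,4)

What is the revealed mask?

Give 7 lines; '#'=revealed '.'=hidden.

Click 1 (4,5) count=1: revealed 1 new [(4,5)] -> total=1
Click 2 (5,0) count=1: revealed 1 new [(5,0)] -> total=2
Click 3 (0,5) count=0: revealed 6 new [(0,4) (0,5) (0,6) (1,4) (1,5) (1,6)] -> total=8
Click 4 (6,4) count=1: revealed 1 new [(6,4)] -> total=9

Answer: ....###
....###
.......
.......
.....#.
#......
....#..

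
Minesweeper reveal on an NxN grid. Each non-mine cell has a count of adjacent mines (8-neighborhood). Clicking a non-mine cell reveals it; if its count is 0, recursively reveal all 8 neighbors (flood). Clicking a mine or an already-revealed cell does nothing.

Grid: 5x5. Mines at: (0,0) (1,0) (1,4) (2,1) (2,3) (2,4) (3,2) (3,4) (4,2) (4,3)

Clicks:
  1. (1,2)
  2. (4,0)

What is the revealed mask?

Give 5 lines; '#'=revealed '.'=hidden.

Answer: .....
..#..
.....
##...
##...

Derivation:
Click 1 (1,2) count=2: revealed 1 new [(1,2)] -> total=1
Click 2 (4,0) count=0: revealed 4 new [(3,0) (3,1) (4,0) (4,1)] -> total=5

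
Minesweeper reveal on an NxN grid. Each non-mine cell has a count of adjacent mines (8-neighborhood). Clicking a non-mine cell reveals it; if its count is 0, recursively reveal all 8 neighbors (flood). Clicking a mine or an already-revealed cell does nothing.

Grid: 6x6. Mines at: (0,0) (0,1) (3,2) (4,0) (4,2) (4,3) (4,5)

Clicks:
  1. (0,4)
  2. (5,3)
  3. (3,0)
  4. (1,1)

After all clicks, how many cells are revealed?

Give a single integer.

Answer: 18

Derivation:
Click 1 (0,4) count=0: revealed 15 new [(0,2) (0,3) (0,4) (0,5) (1,2) (1,3) (1,4) (1,5) (2,2) (2,3) (2,4) (2,5) (3,3) (3,4) (3,5)] -> total=15
Click 2 (5,3) count=2: revealed 1 new [(5,3)] -> total=16
Click 3 (3,0) count=1: revealed 1 new [(3,0)] -> total=17
Click 4 (1,1) count=2: revealed 1 new [(1,1)] -> total=18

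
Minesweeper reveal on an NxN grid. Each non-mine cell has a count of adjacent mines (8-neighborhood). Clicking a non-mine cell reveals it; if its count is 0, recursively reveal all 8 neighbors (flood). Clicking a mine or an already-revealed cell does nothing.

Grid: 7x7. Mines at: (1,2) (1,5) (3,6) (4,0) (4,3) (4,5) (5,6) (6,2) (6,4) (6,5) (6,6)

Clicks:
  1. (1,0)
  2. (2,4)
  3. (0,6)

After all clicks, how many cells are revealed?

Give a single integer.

Answer: 10

Derivation:
Click 1 (1,0) count=0: revealed 8 new [(0,0) (0,1) (1,0) (1,1) (2,0) (2,1) (3,0) (3,1)] -> total=8
Click 2 (2,4) count=1: revealed 1 new [(2,4)] -> total=9
Click 3 (0,6) count=1: revealed 1 new [(0,6)] -> total=10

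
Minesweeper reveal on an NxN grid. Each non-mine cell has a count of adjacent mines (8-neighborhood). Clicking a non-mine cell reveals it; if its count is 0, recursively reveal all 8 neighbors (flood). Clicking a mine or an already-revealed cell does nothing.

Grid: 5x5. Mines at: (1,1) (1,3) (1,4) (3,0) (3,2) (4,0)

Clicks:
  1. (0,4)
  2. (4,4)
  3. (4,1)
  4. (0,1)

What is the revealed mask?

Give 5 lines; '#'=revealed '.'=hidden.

Answer: .#..#
.....
...##
...##
.#.##

Derivation:
Click 1 (0,4) count=2: revealed 1 new [(0,4)] -> total=1
Click 2 (4,4) count=0: revealed 6 new [(2,3) (2,4) (3,3) (3,4) (4,3) (4,4)] -> total=7
Click 3 (4,1) count=3: revealed 1 new [(4,1)] -> total=8
Click 4 (0,1) count=1: revealed 1 new [(0,1)] -> total=9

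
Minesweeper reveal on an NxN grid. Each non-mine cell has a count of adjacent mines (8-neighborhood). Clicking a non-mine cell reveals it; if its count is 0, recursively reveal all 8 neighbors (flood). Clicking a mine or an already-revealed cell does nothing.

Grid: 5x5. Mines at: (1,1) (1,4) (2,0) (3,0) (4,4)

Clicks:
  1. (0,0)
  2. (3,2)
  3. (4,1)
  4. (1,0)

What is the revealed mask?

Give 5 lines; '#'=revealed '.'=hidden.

Click 1 (0,0) count=1: revealed 1 new [(0,0)] -> total=1
Click 2 (3,2) count=0: revealed 9 new [(2,1) (2,2) (2,3) (3,1) (3,2) (3,3) (4,1) (4,2) (4,3)] -> total=10
Click 3 (4,1) count=1: revealed 0 new [(none)] -> total=10
Click 4 (1,0) count=2: revealed 1 new [(1,0)] -> total=11

Answer: #....
#....
.###.
.###.
.###.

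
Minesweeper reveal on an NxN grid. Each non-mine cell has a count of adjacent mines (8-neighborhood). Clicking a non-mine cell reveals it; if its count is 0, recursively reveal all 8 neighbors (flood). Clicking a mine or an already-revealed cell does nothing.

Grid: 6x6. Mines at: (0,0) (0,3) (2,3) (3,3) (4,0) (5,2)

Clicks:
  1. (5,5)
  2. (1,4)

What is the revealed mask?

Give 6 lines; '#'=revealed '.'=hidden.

Click 1 (5,5) count=0: revealed 14 new [(0,4) (0,5) (1,4) (1,5) (2,4) (2,5) (3,4) (3,5) (4,3) (4,4) (4,5) (5,3) (5,4) (5,5)] -> total=14
Click 2 (1,4) count=2: revealed 0 new [(none)] -> total=14

Answer: ....##
....##
....##
....##
...###
...###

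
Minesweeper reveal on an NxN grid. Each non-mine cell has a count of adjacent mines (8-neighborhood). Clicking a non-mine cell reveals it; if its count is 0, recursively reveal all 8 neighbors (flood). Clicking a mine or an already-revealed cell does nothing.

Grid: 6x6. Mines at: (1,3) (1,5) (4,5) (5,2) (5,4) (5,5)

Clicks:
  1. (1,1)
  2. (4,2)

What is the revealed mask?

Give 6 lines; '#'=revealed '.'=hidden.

Answer: ###...
###...
#####.
#####.
#####.
##....

Derivation:
Click 1 (1,1) count=0: revealed 23 new [(0,0) (0,1) (0,2) (1,0) (1,1) (1,2) (2,0) (2,1) (2,2) (2,3) (2,4) (3,0) (3,1) (3,2) (3,3) (3,4) (4,0) (4,1) (4,2) (4,3) (4,4) (5,0) (5,1)] -> total=23
Click 2 (4,2) count=1: revealed 0 new [(none)] -> total=23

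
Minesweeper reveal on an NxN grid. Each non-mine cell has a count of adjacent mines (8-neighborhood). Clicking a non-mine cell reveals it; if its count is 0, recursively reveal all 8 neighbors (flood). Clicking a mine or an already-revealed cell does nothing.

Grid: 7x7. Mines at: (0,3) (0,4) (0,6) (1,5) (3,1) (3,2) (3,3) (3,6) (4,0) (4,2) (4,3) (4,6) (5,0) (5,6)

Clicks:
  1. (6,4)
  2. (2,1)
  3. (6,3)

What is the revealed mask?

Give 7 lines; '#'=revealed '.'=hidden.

Answer: .......
.......
.#.....
.......
.......
.#####.
.#####.

Derivation:
Click 1 (6,4) count=0: revealed 10 new [(5,1) (5,2) (5,3) (5,4) (5,5) (6,1) (6,2) (6,3) (6,4) (6,5)] -> total=10
Click 2 (2,1) count=2: revealed 1 new [(2,1)] -> total=11
Click 3 (6,3) count=0: revealed 0 new [(none)] -> total=11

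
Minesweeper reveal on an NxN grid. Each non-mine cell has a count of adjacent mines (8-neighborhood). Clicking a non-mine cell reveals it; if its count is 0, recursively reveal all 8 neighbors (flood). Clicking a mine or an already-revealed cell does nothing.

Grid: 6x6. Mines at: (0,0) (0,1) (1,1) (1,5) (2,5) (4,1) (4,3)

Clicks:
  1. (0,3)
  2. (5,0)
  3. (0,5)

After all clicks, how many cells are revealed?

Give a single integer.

Click 1 (0,3) count=0: revealed 12 new [(0,2) (0,3) (0,4) (1,2) (1,3) (1,4) (2,2) (2,3) (2,4) (3,2) (3,3) (3,4)] -> total=12
Click 2 (5,0) count=1: revealed 1 new [(5,0)] -> total=13
Click 3 (0,5) count=1: revealed 1 new [(0,5)] -> total=14

Answer: 14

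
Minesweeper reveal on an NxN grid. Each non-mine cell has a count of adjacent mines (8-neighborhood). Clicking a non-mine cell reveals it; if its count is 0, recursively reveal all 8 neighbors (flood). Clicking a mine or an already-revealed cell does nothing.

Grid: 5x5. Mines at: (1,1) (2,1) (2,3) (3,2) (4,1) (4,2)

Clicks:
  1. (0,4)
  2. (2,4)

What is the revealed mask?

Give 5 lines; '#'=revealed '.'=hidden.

Answer: ..###
..###
....#
.....
.....

Derivation:
Click 1 (0,4) count=0: revealed 6 new [(0,2) (0,3) (0,4) (1,2) (1,3) (1,4)] -> total=6
Click 2 (2,4) count=1: revealed 1 new [(2,4)] -> total=7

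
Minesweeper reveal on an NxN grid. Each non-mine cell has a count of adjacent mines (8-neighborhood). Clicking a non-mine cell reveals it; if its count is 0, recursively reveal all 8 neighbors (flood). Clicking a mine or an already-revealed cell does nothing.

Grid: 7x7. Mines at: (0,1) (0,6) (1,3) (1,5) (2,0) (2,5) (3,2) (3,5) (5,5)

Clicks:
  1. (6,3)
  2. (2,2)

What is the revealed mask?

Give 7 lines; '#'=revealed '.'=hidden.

Answer: .......
.......
..#....
##.....
#####..
#####..
#####..

Derivation:
Click 1 (6,3) count=0: revealed 17 new [(3,0) (3,1) (4,0) (4,1) (4,2) (4,3) (4,4) (5,0) (5,1) (5,2) (5,3) (5,4) (6,0) (6,1) (6,2) (6,3) (6,4)] -> total=17
Click 2 (2,2) count=2: revealed 1 new [(2,2)] -> total=18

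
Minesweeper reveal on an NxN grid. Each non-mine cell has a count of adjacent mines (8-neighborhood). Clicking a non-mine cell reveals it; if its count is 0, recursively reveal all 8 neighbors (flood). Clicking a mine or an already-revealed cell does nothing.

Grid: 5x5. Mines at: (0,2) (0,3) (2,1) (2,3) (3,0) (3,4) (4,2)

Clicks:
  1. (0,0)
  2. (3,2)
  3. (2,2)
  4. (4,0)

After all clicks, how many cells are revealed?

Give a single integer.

Click 1 (0,0) count=0: revealed 4 new [(0,0) (0,1) (1,0) (1,1)] -> total=4
Click 2 (3,2) count=3: revealed 1 new [(3,2)] -> total=5
Click 3 (2,2) count=2: revealed 1 new [(2,2)] -> total=6
Click 4 (4,0) count=1: revealed 1 new [(4,0)] -> total=7

Answer: 7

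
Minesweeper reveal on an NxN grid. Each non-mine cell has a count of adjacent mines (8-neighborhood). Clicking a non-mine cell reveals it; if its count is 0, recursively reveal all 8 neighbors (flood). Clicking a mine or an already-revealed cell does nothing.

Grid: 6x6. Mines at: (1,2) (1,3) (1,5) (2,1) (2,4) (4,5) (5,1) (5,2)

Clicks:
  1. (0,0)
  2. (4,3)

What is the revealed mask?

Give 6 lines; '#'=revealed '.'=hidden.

Answer: ##....
##....
......
......
...#..
......

Derivation:
Click 1 (0,0) count=0: revealed 4 new [(0,0) (0,1) (1,0) (1,1)] -> total=4
Click 2 (4,3) count=1: revealed 1 new [(4,3)] -> total=5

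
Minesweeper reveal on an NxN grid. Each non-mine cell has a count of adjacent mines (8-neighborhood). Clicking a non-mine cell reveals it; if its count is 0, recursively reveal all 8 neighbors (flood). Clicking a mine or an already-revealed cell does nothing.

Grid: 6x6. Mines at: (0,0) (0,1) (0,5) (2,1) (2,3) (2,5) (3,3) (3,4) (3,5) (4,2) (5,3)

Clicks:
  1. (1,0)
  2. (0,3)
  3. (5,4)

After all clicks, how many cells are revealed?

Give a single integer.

Click 1 (1,0) count=3: revealed 1 new [(1,0)] -> total=1
Click 2 (0,3) count=0: revealed 6 new [(0,2) (0,3) (0,4) (1,2) (1,3) (1,4)] -> total=7
Click 3 (5,4) count=1: revealed 1 new [(5,4)] -> total=8

Answer: 8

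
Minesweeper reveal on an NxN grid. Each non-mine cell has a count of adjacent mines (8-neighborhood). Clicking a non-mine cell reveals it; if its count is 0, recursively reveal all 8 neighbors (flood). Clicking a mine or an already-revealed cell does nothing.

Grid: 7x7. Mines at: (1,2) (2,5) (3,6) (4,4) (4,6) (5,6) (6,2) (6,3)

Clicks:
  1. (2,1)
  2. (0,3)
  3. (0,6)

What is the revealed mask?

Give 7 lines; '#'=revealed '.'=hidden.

Answer: ...####
...####
.#.....
.......
.......
.......
.......

Derivation:
Click 1 (2,1) count=1: revealed 1 new [(2,1)] -> total=1
Click 2 (0,3) count=1: revealed 1 new [(0,3)] -> total=2
Click 3 (0,6) count=0: revealed 7 new [(0,4) (0,5) (0,6) (1,3) (1,4) (1,5) (1,6)] -> total=9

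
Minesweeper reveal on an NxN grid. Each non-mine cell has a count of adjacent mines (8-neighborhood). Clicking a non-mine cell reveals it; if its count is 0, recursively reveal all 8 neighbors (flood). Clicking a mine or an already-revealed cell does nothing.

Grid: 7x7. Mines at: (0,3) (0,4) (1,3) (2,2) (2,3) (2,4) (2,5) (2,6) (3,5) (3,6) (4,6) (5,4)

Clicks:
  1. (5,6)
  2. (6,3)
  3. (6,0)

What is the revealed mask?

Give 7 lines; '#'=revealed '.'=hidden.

Click 1 (5,6) count=1: revealed 1 new [(5,6)] -> total=1
Click 2 (6,3) count=1: revealed 1 new [(6,3)] -> total=2
Click 3 (6,0) count=0: revealed 23 new [(0,0) (0,1) (0,2) (1,0) (1,1) (1,2) (2,0) (2,1) (3,0) (3,1) (3,2) (3,3) (4,0) (4,1) (4,2) (4,3) (5,0) (5,1) (5,2) (5,3) (6,0) (6,1) (6,2)] -> total=25

Answer: ###....
###....
##.....
####...
####...
####..#
####...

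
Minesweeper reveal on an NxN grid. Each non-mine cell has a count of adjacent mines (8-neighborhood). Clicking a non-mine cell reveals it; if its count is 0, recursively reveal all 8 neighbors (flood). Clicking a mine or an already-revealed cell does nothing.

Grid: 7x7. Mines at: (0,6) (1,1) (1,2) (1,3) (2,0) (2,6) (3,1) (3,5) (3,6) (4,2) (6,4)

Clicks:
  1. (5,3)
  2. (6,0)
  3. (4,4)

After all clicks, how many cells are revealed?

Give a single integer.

Answer: 11

Derivation:
Click 1 (5,3) count=2: revealed 1 new [(5,3)] -> total=1
Click 2 (6,0) count=0: revealed 9 new [(4,0) (4,1) (5,0) (5,1) (5,2) (6,0) (6,1) (6,2) (6,3)] -> total=10
Click 3 (4,4) count=1: revealed 1 new [(4,4)] -> total=11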